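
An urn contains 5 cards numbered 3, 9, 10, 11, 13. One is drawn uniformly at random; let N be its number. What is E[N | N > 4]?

43/4

P(N > 4) = 4/5.
Σ over the event: 9·1/5 + 10·1/5 + 11·1/5 + 13·1/5 = 43/5.
E[N | N > 4] = (43/5) / (4/5) = 43/4.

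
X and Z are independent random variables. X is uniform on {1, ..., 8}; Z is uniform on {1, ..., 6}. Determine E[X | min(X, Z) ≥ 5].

13/2

Outcomes with min(X, Z) ≥ 5: (5,5), (5,6), (6,5), (6,6), (7,5), (7,6), (8,5), (8,6), each with probability 1/48.
E[X | min(X, Z) ≥ 5] = (5 + 5 + 6 + 6 + 7 + 7 + 8 + 8) / 8 = 13/2.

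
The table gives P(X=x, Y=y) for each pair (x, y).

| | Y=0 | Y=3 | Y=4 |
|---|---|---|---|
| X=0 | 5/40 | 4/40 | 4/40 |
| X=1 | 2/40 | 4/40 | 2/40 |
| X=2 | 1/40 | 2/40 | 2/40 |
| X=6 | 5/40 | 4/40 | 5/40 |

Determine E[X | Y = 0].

P(Y = 0) = 13/40.
Σ X·P over the event = 0·(5/40) + 1·(2/40) + 2·(1/40) + 6·(5/40) = 17/20.
E[X | Y = 0] = (17/20) / (13/40) = 34/13.

34/13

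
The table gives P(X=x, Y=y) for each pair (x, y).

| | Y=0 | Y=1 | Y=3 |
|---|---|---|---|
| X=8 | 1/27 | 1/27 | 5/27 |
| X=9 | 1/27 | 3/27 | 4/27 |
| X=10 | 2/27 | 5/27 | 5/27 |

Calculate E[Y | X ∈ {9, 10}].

7/4

P(X ∈ {9, 10}) = 20/27.
Σ Y·P over the event = 0·(1/27) + 1·(3/27) + 3·(4/27) + 0·(2/27) + 1·(5/27) + 3·(5/27) = 35/27.
E[Y | X ∈ {9, 10}] = (35/27) / (20/27) = 7/4.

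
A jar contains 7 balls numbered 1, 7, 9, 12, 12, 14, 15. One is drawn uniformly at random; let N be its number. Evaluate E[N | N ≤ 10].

17/3

P(N ≤ 10) = 3/7.
Σ over the event: 1·1/7 + 7·1/7 + 9·1/7 = 17/7.
E[N | N ≤ 10] = (17/7) / (3/7) = 17/3.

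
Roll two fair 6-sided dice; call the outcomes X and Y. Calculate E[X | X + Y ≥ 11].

Outcomes with X + Y ≥ 11: (5,6), (6,5), (6,6), each with probability 1/36.
E[X | X + Y ≥ 11] = (5 + 6 + 6) / 3 = 17/3.

17/3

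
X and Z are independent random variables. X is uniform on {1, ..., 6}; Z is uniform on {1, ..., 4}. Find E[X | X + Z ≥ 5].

P(X + Z ≥ 5) = 3/4.
Summing X·P(x,y) over outcomes with X + Z ≥ 5 gives 37/12.
E[X | X + Z ≥ 5] = (37/12) / (3/4) = 37/9.

37/9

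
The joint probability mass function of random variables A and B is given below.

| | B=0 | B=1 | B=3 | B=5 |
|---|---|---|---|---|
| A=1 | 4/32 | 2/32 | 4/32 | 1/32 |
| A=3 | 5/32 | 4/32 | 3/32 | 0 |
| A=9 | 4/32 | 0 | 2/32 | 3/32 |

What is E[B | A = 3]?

P(A = 3) = 3/8.
Σ B·P over the event = 0·(5/32) + 1·(4/32) + 3·(3/32) = 13/32.
E[B | A = 3] = (13/32) / (3/8) = 13/12.

13/12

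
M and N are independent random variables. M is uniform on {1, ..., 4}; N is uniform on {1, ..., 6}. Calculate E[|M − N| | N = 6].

Outcomes with N = 6: (1,6), (2,6), (3,6), (4,6), each with probability 1/24.
E[|M − N| | N = 6] = (5 + 4 + 3 + 2) / 4 = 7/2.

7/2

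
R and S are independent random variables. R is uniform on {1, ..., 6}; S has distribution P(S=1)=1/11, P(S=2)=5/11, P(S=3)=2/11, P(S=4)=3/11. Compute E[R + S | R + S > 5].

P(R + S > 5) = 20/33.
Summing (R+S)·P(x,y) over outcomes with R + S > 5 gives 149/33.
E[R + S | R + S > 5] = (149/33) / (20/33) = 149/20.

149/20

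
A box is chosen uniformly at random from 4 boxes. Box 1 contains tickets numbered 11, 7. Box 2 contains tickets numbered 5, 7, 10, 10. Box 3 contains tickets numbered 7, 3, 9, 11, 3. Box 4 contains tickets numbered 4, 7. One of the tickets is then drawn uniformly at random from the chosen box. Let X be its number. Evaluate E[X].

E[X | box 1] = (11+7)/2 = 9.
E[X | box 2] = (5+7+10+10)/4 = 8.
E[X | box 3] = (7+3+9+11+3)/5 = 33/5.
E[X | box 4] = (4+7)/2 = 11/2.
By the law of total expectation,
E[X] = (1/4)·(9) + (1/4)·(8) + (1/4)·(33/5) + (1/4)·(11/2) = 291/40.

291/40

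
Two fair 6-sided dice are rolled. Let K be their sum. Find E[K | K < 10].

94/15

P(K < 10) = 5/6.
Σ over the event: 2·1/36 + 3·1/18 + 4·1/12 + 5·1/9 + 6·5/36 + 7·1/6 + 8·5/36 + 9·1/9 = 47/9.
E[K | K < 10] = (47/9) / (5/6) = 94/15.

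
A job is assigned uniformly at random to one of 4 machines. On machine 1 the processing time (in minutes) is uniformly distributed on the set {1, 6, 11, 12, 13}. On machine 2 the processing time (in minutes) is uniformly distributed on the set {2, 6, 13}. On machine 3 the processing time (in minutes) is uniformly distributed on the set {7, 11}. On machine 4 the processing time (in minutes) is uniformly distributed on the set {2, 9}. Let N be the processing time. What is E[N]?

E[N | machine 1] = (1+6+11+12+13)/5 = 43/5.
E[N | machine 2] = (2+6+13)/3 = 7.
E[N | machine 3] = (7+11)/2 = 9.
E[N | machine 4] = (2+9)/2 = 11/2.
E[N] = (1/4)·(43/5) + (1/4)·(7) + (1/4)·(9) + (1/4)·(11/2) = 301/40.

301/40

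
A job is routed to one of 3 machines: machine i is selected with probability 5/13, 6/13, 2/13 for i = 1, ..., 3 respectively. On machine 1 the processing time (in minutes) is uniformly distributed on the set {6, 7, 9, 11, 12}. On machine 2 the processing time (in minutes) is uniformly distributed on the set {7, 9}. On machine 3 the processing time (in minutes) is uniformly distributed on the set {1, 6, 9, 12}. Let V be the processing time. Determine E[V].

107/13

E[V | machine 1] = (6+7+9+11+12)/5 = 9.
E[V | machine 2] = (7+9)/2 = 8.
E[V | machine 3] = (1+6+9+12)/4 = 7.
By the law of total expectation,
E[V] = (5/13)·(9) + (6/13)·(8) + (2/13)·(7) = 107/13.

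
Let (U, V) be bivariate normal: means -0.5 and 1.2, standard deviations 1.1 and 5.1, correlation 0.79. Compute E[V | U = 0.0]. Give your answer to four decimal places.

E[V | U=x] = μ_V + ρ(σ_V/σ_U)(x − μ_U) for jointly normal variables.
E[V | U=0.0] = 1.2 + (0.79)·(5.1/1.1)·(0.0 − (-0.5)) = 1.2 + (3.6627)·(0.5) = 3.0314.

3.0314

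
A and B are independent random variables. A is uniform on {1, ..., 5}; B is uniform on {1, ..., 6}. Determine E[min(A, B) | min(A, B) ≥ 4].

P(min(A, B) ≥ 4) = 1/5.
Summing min(A,B)·P(x,y) over outcomes with min(A, B) ≥ 4 gives 13/15.
E[min(A, B) | min(A, B) ≥ 4] = (13/15) / (1/5) = 13/3.

13/3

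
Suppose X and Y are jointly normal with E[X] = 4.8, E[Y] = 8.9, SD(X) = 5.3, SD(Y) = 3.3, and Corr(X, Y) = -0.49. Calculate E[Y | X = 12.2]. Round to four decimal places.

For a bivariate normal, E[Y | X=x] = μ_Y + ρ·(σ_Y/σ_X)·(x − μ_X).
E[Y | X=12.2] = 8.9 + (-0.49)·(3.3/5.3)·(12.2 − (4.8)) = 8.9 + (-0.30509)·(7.4) = 6.6423.

6.6423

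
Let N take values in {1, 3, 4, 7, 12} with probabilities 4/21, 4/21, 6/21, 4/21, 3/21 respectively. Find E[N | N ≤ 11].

P(N ≤ 11) = 6/7.
Σ over the event: 1·4/21 + 3·4/21 + 4·2/7 + 7·4/21 = 68/21.
E[N | N ≤ 11] = (68/21) / (6/7) = 34/9.

34/9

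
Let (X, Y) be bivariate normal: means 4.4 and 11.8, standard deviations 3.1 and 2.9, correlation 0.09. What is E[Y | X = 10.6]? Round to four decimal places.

12.3220

E[Y | X=x] = μ_Y + ρ(σ_Y/σ_X)(x − μ_X) for jointly normal variables.
E[Y | X=10.6] = 11.8 + (0.09)·(2.9/3.1)·(10.6 − (4.4)) = 11.8 + (0.084194)·(6.2) = 12.3220.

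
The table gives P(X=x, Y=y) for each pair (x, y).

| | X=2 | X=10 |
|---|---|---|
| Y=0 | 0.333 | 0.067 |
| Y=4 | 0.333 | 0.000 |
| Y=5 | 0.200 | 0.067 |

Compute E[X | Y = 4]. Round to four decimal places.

P(Y = 4) = 0.333.
Summing X·P(X=x,Y=y) over the conditioning event gives 0.666.
E[X | Y = 4] = (0.666) / (0.333) = 2.0000.

2.0000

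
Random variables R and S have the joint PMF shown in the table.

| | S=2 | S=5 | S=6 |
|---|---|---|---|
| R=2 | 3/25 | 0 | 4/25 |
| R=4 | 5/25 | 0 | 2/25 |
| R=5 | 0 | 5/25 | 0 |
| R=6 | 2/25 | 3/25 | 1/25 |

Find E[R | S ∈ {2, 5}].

9/2

P(S ∈ {2, 5}) = 18/25.
Σ R·P over the event = 2·(3/25) + 4·(5/25) + 5·(5/25) + 6·(2/25) + 6·(3/25) = 81/25.
E[R | S ∈ {2, 5}] = (81/25) / (18/25) = 9/2.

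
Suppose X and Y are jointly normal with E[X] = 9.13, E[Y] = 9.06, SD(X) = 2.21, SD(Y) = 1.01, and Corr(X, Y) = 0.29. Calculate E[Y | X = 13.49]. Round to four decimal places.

E[Y | X=x] = μ_Y + ρ(σ_Y/σ_X)(x − μ_X) for jointly normal variables.
E[Y | X=13.49] = 9.06 + (0.29)·(1.01/2.21)·(13.49 − (9.13)) = 9.06 + (0.13253)·(4.36) = 9.6378.

9.6378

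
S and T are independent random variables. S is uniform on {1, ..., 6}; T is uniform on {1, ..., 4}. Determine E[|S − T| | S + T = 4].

4/3

P(S + T = 4) = 1/8.
Summing |S−T|·P(x,y) over outcomes with S + T = 4 gives 1/6.
E[|S − T| | S + T = 4] = (1/6) / (1/8) = 4/3.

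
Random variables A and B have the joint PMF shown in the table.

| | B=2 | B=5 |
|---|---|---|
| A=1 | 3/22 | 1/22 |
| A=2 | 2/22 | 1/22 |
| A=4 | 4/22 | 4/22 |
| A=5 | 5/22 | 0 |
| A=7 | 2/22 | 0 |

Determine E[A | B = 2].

31/8

P(B = 2) = 8/11.
Σ A·P over the event = 1·(3/22) + 2·(2/22) + 4·(4/22) + 5·(5/22) + 7·(2/22) = 31/11.
E[A | B = 2] = (31/11) / (8/11) = 31/8.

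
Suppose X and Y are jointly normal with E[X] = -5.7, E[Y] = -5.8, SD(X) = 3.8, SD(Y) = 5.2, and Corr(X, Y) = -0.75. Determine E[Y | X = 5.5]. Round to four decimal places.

For a bivariate normal, E[Y | X=x] = μ_Y + ρ·(σ_Y/σ_X)·(x − μ_X).
E[Y | X=5.5] = -5.8 + (-0.75)·(5.2/3.8)·(5.5 − (-5.7)) = -5.8 + (-1.026316)·(11.2) = -17.2947.

-17.2947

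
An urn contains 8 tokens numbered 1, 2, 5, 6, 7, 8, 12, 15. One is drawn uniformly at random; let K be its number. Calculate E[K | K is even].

P(K is even) = 1/2.
Σ over the event: 2·1/8 + 6·1/8 + 8·1/8 + 12·1/8 = 7/2.
E[K | K is even] = (7/2) / (1/2) = 7.

7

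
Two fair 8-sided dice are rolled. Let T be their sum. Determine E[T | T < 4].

P(T < 4) = 3/64.
Σ over the event: 2·1/64 + 3·1/32 = 1/8.
E[T | T < 4] = (1/8) / (3/64) = 8/3.

8/3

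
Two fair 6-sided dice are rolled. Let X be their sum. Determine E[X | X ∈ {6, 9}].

P(X ∈ {6, 9}) = 1/4.
Σ over the event: 6·5/36 + 9·1/9 = 11/6.
E[X | X ∈ {6, 9}] = (11/6) / (1/4) = 22/3.

22/3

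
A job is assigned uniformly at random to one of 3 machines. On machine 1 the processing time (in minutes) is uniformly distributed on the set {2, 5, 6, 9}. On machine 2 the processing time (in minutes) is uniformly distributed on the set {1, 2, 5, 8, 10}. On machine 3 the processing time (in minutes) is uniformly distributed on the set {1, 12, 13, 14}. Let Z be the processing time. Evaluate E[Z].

E[Z | machine 1] = (2+5+6+9)/4 = 11/2.
E[Z | machine 2] = (1+2+5+8+10)/5 = 26/5.
E[Z | machine 3] = (1+12+13+14)/4 = 10.
By the law of total expectation,
E[Z] = (1/3)·(11/2) + (1/3)·(26/5) + (1/3)·(10) = 69/10.

69/10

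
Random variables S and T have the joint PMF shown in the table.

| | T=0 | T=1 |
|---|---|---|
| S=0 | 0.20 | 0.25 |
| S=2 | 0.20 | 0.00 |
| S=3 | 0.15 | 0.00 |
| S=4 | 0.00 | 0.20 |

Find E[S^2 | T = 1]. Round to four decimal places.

P(T = 1) = 0.45.
Σ S^2·P over the event = 0·(0.25) + 16·(0.20) = 3.20.
E[S^2 | T = 1] = (3.20) / (0.45) = 7.1111.

7.1111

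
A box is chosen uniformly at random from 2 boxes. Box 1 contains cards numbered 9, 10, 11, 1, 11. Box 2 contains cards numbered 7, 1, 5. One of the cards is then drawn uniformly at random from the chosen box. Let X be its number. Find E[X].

E[X | box 1] = (9+10+11+1+11)/5 = 42/5.
E[X | box 2] = (7+1+5)/3 = 13/3.
E[X] = (1/2)·(42/5) + (1/2)·(13/3) = 191/30.

191/30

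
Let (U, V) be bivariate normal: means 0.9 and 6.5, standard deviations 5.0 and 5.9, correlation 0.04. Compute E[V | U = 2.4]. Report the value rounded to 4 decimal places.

6.5708

The regression of V on U has slope ρ·σ_V/σ_U and passes through (μ_U, μ_V).
E[V | U=2.4] = 6.5 + (0.04)·(5.9/5.0)·(2.4 − (0.9)) = 6.5 + (0.0472)·(1.5) = 6.5708.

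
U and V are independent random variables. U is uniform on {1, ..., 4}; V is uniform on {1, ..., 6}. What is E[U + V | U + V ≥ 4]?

P(U + V ≥ 4) = 7/8.
Summing (U+V)·P(x,y) over outcomes with U + V ≥ 4 gives 17/3.
E[U + V | U + V ≥ 4] = (17/3) / (7/8) = 136/21.

136/21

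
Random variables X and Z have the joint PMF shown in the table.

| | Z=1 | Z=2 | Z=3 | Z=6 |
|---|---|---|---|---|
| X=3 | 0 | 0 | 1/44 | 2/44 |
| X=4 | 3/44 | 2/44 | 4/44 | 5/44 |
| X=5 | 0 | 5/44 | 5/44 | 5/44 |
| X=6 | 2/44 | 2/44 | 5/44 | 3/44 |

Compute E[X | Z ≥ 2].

188/39

P(Z ≥ 2) = 39/44.
Summing X·P(X=x,Z=y) over the conditioning event gives 47/11.
E[X | Z ≥ 2] = (47/11) / (39/44) = 188/39.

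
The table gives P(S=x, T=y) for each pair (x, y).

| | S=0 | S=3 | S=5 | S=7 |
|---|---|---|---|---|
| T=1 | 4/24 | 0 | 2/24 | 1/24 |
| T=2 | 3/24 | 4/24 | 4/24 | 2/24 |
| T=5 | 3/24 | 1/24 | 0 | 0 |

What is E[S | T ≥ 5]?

3/4

P(T ≥ 5) = 1/6.
Σ S·P over the event = 0·(3/24) + 3·(1/24) = 1/8.
E[S | T ≥ 5] = (1/8) / (1/6) = 3/4.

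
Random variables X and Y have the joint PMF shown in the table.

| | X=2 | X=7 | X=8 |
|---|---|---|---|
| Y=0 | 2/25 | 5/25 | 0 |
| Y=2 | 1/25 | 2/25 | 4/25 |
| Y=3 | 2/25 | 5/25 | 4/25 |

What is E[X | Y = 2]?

P(Y = 2) = 7/25.
Σ X·P over the event = 2·(1/25) + 7·(2/25) + 8·(4/25) = 48/25.
E[X | Y = 2] = (48/25) / (7/25) = 48/7.

48/7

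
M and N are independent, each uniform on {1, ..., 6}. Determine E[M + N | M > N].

P(M > N) = 5/12.
Summing (M+N)·P(x,y) over outcomes with M > N gives 35/12.
E[M + N | M > N] = (35/12) / (5/12) = 7.

7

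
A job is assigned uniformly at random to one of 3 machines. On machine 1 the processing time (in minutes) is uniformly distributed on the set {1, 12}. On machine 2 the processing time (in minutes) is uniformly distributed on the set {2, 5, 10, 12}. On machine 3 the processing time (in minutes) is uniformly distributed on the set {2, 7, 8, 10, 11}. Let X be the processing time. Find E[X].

427/60

E[X | machine 1] = (1+12)/2 = 13/2.
E[X | machine 2] = (2+5+10+12)/4 = 29/4.
E[X | machine 3] = (2+7+8+10+11)/5 = 38/5.
By the law of total expectation,
E[X] = (1/3)·(13/2) + (1/3)·(29/4) + (1/3)·(38/5) = 427/60.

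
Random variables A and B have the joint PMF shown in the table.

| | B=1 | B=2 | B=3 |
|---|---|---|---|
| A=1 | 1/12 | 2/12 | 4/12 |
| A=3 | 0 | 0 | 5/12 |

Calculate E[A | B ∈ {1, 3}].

2

P(B ∈ {1, 3}) = 5/6.
Σ A·P over the event = 1·(1/12) + 1·(4/12) + 3·(5/12) = 5/3.
E[A | B ∈ {1, 3}] = (5/3) / (5/6) = 2.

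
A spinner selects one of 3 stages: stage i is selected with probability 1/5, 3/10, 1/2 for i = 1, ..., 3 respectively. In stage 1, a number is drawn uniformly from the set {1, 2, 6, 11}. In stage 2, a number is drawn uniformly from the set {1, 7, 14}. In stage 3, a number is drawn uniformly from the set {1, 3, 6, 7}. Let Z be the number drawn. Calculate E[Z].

213/40

E[Z | stage 1] = (1+2+6+11)/4 = 5.
E[Z | stage 2] = (1+7+14)/3 = 22/3.
E[Z | stage 3] = (1+3+6+7)/4 = 17/4.
By the law of total expectation,
E[Z] = (1/5)·(5) + (3/10)·(22/3) + (1/2)·(17/4) = 213/40.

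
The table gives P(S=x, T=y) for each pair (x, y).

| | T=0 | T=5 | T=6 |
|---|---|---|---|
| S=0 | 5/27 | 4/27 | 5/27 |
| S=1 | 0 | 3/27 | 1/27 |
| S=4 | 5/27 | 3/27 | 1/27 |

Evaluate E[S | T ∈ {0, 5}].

P(T ∈ {0, 5}) = 20/27.
Σ S·P over the event = 0·(5/27) + 0·(4/27) + 1·(3/27) + 4·(5/27) + 4·(3/27) = 35/27.
E[S | T ∈ {0, 5}] = (35/27) / (20/27) = 7/4.

7/4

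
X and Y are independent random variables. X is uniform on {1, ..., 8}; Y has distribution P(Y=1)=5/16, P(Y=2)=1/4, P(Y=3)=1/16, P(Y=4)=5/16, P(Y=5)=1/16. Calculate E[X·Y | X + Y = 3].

P(X + Y = 3) = 9/128.
Summing XY·P(x,y) over outcomes with X + Y = 3 gives 9/64.
E[X·Y | X + Y = 3] = (9/64) / (9/128) = 2.

2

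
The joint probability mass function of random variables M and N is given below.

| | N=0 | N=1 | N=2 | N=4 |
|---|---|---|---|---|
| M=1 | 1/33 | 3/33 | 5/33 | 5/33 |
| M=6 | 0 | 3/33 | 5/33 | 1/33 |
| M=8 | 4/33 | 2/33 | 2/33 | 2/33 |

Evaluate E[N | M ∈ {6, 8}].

P(M ∈ {6, 8}) = 19/33.
Σ N·P over the event = 1·(3/33) + 2·(5/33) + 4·(1/33) + 0·(4/33) + 1·(2/33) + 2·(2/33) + 4·(2/33) = 31/33.
E[N | M ∈ {6, 8}] = (31/33) / (19/33) = 31/19.

31/19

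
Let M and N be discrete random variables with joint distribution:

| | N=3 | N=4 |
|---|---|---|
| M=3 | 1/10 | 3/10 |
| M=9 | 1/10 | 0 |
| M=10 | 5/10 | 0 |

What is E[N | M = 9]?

P(M = 9) = 1/10.
Σ N·P over the event = 3·(1/10) = 3/10.
E[N | M = 9] = (3/10) / (1/10) = 3.

3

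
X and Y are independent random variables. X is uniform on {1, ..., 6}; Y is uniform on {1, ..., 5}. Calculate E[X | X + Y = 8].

Outcomes with X + Y = 8: (3,5), (4,4), (5,3), (6,2), each with probability 1/30.
E[X | X + Y = 8] = (3 + 4 + 5 + 6) / 4 = 9/2.

9/2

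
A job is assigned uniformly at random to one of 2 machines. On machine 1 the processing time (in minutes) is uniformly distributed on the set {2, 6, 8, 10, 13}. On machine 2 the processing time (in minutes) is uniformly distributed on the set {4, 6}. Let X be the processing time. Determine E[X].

32/5

E[X | machine 1] = (2+6+8+10+13)/5 = 39/5.
E[X | machine 2] = (4+6)/2 = 5.
E[X] = (1/2)·(39/5) + (1/2)·(5) = 32/5.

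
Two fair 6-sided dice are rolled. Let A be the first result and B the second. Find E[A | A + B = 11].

11/2

Outcomes with A + B = 11: (5,6), (6,5), each with probability 1/36.
E[A | A + B = 11] = (5 + 6) / 2 = 11/2.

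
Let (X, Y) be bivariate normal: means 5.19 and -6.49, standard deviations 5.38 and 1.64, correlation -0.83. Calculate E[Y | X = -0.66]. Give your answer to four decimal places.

-5.0099

For a bivariate normal, E[Y | X=x] = μ_Y + ρ·(σ_Y/σ_X)·(x − μ_X).
E[Y | X=-0.66] = -6.49 + (-0.83)·(1.64/5.38)·(-0.66 − (5.19)) = -6.49 + (-0.25301)·(-5.85) = -5.0099.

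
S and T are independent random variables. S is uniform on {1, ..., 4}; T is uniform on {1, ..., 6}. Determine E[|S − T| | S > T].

P(S > T) = 1/4.
Summing |S−T|·P(x,y) over outcomes with S > T gives 5/12.
E[|S − T| | S > T] = (5/12) / (1/4) = 5/3.

5/3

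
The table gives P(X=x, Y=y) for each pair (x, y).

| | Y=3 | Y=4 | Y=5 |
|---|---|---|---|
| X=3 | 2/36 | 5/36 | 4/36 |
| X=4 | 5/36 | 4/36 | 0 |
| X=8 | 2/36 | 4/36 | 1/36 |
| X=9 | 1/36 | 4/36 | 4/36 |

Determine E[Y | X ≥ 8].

P(X ≥ 8) = 4/9.
Σ Y·P over the event = 3·(2/36) + 4·(4/36) + 5·(1/36) + 3·(1/36) + 4·(4/36) + 5·(4/36) = 11/6.
E[Y | X ≥ 8] = (11/6) / (4/9) = 33/8.

33/8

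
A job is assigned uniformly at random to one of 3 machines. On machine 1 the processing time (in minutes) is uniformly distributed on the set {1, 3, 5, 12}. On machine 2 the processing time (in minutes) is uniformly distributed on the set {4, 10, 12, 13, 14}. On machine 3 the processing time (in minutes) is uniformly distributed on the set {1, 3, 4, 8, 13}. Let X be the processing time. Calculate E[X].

433/60

E[X | machine 1] = (1+3+5+12)/4 = 21/4.
E[X | machine 2] = (4+10+12+13+14)/5 = 53/5.
E[X | machine 3] = (1+3+4+8+13)/5 = 29/5.
E[X] = (1/3)·(21/4) + (1/3)·(53/5) + (1/3)·(29/5) = 433/60.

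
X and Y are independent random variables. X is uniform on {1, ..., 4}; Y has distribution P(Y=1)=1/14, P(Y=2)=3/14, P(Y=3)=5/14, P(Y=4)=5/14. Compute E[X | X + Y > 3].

P(X + Y > 3) = 51/56.
Summing X·P(x,y) over outcomes with X + Y > 3 gives 67/28.
E[X | X + Y > 3] = (67/28) / (51/56) = 134/51.

134/51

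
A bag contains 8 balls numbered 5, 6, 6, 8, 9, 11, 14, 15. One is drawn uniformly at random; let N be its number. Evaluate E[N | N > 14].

15

P(N > 14) = 1/8.
Σ over the event: 15·1/8 = 15/8.
E[N | N > 14] = (15/8) / (1/8) = 15.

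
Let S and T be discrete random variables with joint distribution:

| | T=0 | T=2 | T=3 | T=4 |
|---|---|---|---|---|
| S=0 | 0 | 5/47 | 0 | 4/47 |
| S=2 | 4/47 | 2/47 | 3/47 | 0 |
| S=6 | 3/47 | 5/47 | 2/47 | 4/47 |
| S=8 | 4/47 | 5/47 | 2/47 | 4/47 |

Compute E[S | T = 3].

P(T = 3) = 7/47.
Σ S·P over the event = 2·(3/47) + 6·(2/47) + 8·(2/47) = 34/47.
E[S | T = 3] = (34/47) / (7/47) = 34/7.

34/7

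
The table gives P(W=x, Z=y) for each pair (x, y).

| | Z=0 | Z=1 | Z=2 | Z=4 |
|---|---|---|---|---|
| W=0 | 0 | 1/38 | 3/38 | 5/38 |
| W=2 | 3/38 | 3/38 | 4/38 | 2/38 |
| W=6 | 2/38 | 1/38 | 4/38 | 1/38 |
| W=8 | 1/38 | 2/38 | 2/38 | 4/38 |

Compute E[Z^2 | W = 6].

P(W = 6) = 4/19.
Σ Z^2·P over the event = 0·(2/38) + 1·(1/38) + 4·(4/38) + 16·(1/38) = 33/38.
E[Z^2 | W = 6] = (33/38) / (4/19) = 33/8.

33/8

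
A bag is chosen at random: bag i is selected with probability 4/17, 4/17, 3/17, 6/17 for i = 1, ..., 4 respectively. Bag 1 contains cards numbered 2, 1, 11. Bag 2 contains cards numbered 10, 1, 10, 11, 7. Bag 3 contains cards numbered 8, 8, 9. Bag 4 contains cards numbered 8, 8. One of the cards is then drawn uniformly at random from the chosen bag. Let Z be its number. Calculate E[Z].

1843/255

E[Z | bag 1] = (2+1+11)/3 = 14/3.
E[Z | bag 2] = (10+1+10+11+7)/5 = 39/5.
E[Z | bag 3] = (8+8+9)/3 = 25/3.
E[Z | bag 4] = (8+8)/2 = 8.
E[Z] = (4/17)·(14/3) + (4/17)·(39/5) + (3/17)·(25/3) + (6/17)·(8) = 1843/255.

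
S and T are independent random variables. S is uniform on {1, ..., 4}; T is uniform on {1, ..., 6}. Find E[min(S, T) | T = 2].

7/4

Outcomes with T = 2: (1,2), (2,2), (3,2), (4,2), each with probability 1/24.
E[min(S, T) | T = 2] = (1 + 2 + 2 + 2) / 4 = 7/4.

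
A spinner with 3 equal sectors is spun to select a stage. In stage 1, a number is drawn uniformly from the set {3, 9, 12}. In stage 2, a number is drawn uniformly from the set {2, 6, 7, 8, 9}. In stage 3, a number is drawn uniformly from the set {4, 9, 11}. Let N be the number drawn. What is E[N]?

E[N | stage 1] = (3+9+12)/3 = 8.
E[N | stage 2] = (2+6+7+8+9)/5 = 32/5.
E[N | stage 3] = (4+9+11)/3 = 8.
By the law of total expectation,
E[N] = (1/3)·(8) + (1/3)·(32/5) + (1/3)·(8) = 112/15.

112/15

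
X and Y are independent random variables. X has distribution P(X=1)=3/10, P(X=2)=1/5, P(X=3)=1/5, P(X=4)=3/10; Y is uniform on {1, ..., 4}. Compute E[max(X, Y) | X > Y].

52/15

P(X > Y) = 3/8.
Summing max(X,Y)·P(x,y) over outcomes with X > Y gives 13/10.
E[max(X, Y) | X > Y] = (13/10) / (3/8) = 52/15.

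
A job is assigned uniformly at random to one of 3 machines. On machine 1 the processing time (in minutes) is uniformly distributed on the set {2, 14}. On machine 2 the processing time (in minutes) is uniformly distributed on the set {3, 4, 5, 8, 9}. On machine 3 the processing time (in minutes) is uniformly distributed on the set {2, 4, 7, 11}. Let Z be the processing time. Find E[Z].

33/5

E[Z | machine 1] = (2+14)/2 = 8.
E[Z | machine 2] = (3+4+5+8+9)/5 = 29/5.
E[Z | machine 3] = (2+4+7+11)/4 = 6.
E[Z] = (1/3)·(8) + (1/3)·(29/5) + (1/3)·(6) = 33/5.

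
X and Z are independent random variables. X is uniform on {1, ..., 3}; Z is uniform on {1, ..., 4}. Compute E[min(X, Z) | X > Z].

4/3

Outcomes with X > Z: (2,1), (3,1), (3,2), each with probability 1/12.
E[min(X, Z) | X > Z] = (1 + 1 + 2) / 3 = 4/3.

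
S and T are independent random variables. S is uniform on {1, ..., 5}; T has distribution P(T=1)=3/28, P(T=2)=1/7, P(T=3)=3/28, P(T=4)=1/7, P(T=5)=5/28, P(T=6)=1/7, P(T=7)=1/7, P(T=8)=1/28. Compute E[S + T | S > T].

P(S > T) = 17/70.
Summing (S+T)·P(x,y) over outcomes with S > T gives 207/140.
E[S + T | S > T] = (207/140) / (17/70) = 207/34.

207/34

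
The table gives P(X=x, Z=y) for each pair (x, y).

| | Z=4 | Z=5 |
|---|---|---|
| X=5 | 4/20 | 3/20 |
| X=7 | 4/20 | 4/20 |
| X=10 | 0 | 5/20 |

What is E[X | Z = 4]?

P(Z = 4) = 2/5.
Σ X·P over the event = 5·(4/20) + 7·(4/20) = 12/5.
E[X | Z = 4] = (12/5) / (2/5) = 6.

6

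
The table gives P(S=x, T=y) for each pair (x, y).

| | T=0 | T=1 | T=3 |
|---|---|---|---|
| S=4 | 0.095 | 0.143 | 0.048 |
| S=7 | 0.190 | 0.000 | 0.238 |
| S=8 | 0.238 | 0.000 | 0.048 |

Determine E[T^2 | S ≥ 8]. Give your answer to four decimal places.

1.5105

P(S ≥ 8) = 0.286.
Σ T^2·P over the event = 0·(0.238) + 9·(0.048) = 0.432.
E[T^2 | S ≥ 8] = (0.432) / (0.286) = 1.5105.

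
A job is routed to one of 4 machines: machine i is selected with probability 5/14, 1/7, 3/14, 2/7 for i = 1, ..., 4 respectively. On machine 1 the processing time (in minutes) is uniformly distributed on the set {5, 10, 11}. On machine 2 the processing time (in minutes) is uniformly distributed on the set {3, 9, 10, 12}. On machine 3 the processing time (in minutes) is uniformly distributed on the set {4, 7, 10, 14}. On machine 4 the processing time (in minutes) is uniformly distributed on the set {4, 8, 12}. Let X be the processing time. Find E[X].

1423/168

E[X | machine 1] = (5+10+11)/3 = 26/3.
E[X | machine 2] = (3+9+10+12)/4 = 17/2.
E[X | machine 3] = (4+7+10+14)/4 = 35/4.
E[X | machine 4] = (4+8+12)/3 = 8.
E[X] = (5/14)·(26/3) + (1/7)·(17/2) + (3/14)·(35/4) + (2/7)·(8) = 1423/168.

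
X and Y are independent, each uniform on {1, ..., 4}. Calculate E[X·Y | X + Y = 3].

2

Outcomes with X + Y = 3: (1,2), (2,1), each with probability 1/16.
E[X·Y | X + Y = 3] = (2 + 2) / 2 = 2.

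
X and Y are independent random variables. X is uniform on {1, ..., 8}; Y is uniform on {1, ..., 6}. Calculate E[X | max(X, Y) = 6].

51/11

P(max(X, Y) = 6) = 11/48.
Summing X·P(x,y) over outcomes with max(X, Y) = 6 gives 17/16.
E[X | max(X, Y) = 6] = (17/16) / (11/48) = 51/11.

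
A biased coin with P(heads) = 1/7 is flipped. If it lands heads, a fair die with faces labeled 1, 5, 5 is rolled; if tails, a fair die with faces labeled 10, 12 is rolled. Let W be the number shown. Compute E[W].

E[W | heads] = (1+5+5)/3 = 11/3.
E[W | tails] = (10+12)/2 = 11.
By the law of total expectation,
E[W] = (1/7)·(11/3) + (6/7)·(11) = 209/21.

209/21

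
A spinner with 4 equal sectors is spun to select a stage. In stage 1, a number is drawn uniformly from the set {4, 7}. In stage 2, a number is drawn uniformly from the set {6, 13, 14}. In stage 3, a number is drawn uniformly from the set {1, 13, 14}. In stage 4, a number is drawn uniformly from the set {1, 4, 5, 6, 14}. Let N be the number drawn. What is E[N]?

191/24

E[N | stage 1] = (4+7)/2 = 11/2.
E[N | stage 2] = (6+13+14)/3 = 11.
E[N | stage 3] = (1+13+14)/3 = 28/3.
E[N | stage 4] = (1+4+5+6+14)/5 = 6.
By the law of total expectation,
E[N] = (1/4)·(11/2) + (1/4)·(11) + (1/4)·(28/3) + (1/4)·(6) = 191/24.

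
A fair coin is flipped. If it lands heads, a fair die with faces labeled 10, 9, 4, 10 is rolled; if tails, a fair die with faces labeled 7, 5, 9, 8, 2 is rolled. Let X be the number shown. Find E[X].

E[X | heads] = (10+9+4+10)/4 = 33/4.
E[X | tails] = (7+5+9+8+2)/5 = 31/5.
E[X] = (1/2)·(33/4) + (1/2)·(31/5) = 289/40.

289/40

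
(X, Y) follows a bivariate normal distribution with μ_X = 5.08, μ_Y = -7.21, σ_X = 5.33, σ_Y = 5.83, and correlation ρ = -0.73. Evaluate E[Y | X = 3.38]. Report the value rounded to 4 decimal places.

-5.8526

For a bivariate normal, E[Y | X=x] = μ_Y + ρ·(σ_Y/σ_X)·(x − μ_X).
E[Y | X=3.38] = -7.21 + (-0.73)·(5.83/5.33)·(3.38 − (5.08)) = -7.21 + (-0.79848)·(-1.7) = -5.8526.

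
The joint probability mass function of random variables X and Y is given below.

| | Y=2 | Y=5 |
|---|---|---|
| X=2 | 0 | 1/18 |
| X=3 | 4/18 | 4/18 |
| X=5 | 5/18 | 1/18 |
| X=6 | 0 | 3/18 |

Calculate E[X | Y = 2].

37/9

P(Y = 2) = 1/2.
Σ X·P over the event = 3·(4/18) + 5·(5/18) = 37/18.
E[X | Y = 2] = (37/18) / (1/2) = 37/9.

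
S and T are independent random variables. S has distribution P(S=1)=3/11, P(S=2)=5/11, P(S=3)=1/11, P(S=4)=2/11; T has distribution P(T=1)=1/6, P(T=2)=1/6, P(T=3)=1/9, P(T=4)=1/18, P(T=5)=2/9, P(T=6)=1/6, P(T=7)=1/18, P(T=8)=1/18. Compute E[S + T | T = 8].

P(T = 8) = 1/18.
Summing (S+T)·P(x,y) over outcomes with T = 8 gives 56/99.
E[S + T | T = 8] = (56/99) / (1/18) = 112/11.

112/11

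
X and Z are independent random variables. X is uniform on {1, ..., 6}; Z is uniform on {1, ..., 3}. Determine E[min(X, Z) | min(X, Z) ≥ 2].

Outcomes with min(X, Z) ≥ 2: (2,2), (2,3), (3,2), (3,3), (4,2), (4,3), (5,2), (5,3), (6,2), (6,3), each with probability 1/18.
E[min(X, Z) | min(X, Z) ≥ 2] = (2 + 2 + 2 + 3 + 2 + 3 + 2 + 3 + 2 + 3) / 10 = 12/5.

12/5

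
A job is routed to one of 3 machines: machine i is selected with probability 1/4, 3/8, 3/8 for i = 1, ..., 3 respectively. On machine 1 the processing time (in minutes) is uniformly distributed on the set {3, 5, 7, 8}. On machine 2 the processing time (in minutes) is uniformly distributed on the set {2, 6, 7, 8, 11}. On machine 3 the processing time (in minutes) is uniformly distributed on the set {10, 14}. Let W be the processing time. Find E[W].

679/80

E[W | machine 1] = (3+5+7+8)/4 = 23/4.
E[W | machine 2] = (2+6+7+8+11)/5 = 34/5.
E[W | machine 3] = (10+14)/2 = 12.
E[W] = (1/4)·(23/4) + (3/8)·(34/5) + (3/8)·(12) = 679/80.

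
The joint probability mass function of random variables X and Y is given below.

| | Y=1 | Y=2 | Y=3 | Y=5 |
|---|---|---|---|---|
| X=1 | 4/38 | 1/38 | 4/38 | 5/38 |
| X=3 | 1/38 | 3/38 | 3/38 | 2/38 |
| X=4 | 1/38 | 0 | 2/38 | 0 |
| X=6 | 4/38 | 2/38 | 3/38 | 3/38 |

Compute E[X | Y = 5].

P(Y = 5) = 5/19.
Σ X·P over the event = 1·(5/38) + 3·(2/38) + 6·(3/38) = 29/38.
E[X | Y = 5] = (29/38) / (5/19) = 29/10.

29/10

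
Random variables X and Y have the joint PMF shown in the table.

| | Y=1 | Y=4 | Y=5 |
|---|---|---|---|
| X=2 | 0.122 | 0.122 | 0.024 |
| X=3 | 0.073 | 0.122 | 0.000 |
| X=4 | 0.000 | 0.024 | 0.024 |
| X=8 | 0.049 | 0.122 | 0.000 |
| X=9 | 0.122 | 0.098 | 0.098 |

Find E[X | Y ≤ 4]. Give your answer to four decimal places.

P(Y ≤ 4) = 0.854.
Summing X·P(X=x,Y=y) over the conditioning event gives 4.517.
E[X | Y ≤ 4] = (4.517) / (0.854) = 5.2892.

5.2892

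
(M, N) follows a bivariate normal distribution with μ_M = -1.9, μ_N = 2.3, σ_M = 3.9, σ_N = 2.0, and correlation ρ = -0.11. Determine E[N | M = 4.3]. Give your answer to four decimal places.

For a bivariate normal, E[N | M=x] = μ_N + ρ·(σ_N/σ_M)·(x − μ_M).
E[N | M=4.3] = 2.3 + (-0.11)·(2.0/3.9)·(4.3 − (-1.9)) = 2.3 + (-0.05641)·(6.2) = 1.9503.

1.9503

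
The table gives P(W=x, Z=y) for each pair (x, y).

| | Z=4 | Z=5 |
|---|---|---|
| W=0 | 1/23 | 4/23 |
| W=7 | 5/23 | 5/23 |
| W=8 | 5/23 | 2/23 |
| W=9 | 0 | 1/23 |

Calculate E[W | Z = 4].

75/11

P(Z = 4) = 11/23.
Σ W·P over the event = 0·(1/23) + 7·(5/23) + 8·(5/23) = 75/23.
E[W | Z = 4] = (75/23) / (11/23) = 75/11.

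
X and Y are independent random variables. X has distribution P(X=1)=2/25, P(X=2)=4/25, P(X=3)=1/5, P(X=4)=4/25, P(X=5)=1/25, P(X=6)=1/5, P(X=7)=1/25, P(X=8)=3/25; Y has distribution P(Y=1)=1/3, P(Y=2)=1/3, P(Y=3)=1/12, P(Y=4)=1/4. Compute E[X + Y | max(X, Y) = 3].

14/3

P(max(X, Y) = 3) = 17/100.
Summing (X+Y)·P(x,y) over outcomes with max(X, Y) = 3 gives 119/150.
E[X + Y | max(X, Y) = 3] = (119/150) / (17/100) = 14/3.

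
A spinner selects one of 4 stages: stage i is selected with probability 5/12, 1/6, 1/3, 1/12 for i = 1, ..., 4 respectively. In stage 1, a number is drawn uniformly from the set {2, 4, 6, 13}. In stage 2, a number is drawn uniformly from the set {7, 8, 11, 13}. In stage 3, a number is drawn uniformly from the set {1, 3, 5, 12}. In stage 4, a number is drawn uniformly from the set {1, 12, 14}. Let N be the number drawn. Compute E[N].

323/48

E[N | stage 1] = (2+4+6+13)/4 = 25/4.
E[N | stage 2] = (7+8+11+13)/4 = 39/4.
E[N | stage 3] = (1+3+5+12)/4 = 21/4.
E[N | stage 4] = (1+12+14)/3 = 9.
By the law of total expectation,
E[N] = (5/12)·(25/4) + (1/6)·(39/4) + (1/3)·(21/4) + (1/12)·(9) = 323/48.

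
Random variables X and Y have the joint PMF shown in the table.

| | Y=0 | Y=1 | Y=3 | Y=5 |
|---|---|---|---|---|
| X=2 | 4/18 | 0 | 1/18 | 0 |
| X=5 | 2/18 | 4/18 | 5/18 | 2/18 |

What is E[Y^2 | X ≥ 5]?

99/13

P(X ≥ 5) = 13/18.
Σ Y^2·P over the event = 0·(2/18) + 1·(4/18) + 9·(5/18) + 25·(2/18) = 11/2.
E[Y^2 | X ≥ 5] = (11/2) / (13/18) = 99/13.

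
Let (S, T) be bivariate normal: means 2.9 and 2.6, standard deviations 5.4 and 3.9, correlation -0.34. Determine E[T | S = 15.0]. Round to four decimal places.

-0.3712

The regression of T on S has slope ρ·σ_T/σ_S and passes through (μ_S, μ_T).
E[T | S=15.0] = 2.6 + (-0.34)·(3.9/5.4)·(15.0 − (2.9)) = 2.6 + (-0.245556)·(12.1) = -0.3712.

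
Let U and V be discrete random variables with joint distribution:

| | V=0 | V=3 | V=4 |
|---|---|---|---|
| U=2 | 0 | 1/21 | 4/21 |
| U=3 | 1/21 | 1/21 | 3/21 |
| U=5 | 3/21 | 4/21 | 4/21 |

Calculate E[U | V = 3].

P(V = 3) = 2/7.
Σ U·P over the event = 2·(1/21) + 3·(1/21) + 5·(4/21) = 25/21.
E[U | V = 3] = (25/21) / (2/7) = 25/6.

25/6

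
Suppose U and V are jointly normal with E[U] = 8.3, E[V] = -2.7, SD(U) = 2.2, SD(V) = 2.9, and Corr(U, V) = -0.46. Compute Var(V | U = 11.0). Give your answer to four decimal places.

Var(V | U=x) = (1 − ρ²)·σ_V².
Var(V | U=11.0) = (2.9)²·(1 − (-0.46)²) = 8.41·0.7884 = 6.6304.

6.6304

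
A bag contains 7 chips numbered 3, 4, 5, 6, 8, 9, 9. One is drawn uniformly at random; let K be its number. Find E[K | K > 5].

8

P(K > 5) = 4/7.
Σ over the event: 6·1/7 + 8·1/7 + 9·2/7 = 32/7.
E[K | K > 5] = (32/7) / (4/7) = 8.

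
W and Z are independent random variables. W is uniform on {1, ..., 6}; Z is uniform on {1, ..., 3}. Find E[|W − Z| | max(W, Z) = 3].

6/5

P(max(W, Z) = 3) = 5/18.
Summing |W−Z|·P(x,y) over outcomes with max(W, Z) = 3 gives 1/3.
E[|W − Z| | max(W, Z) = 3] = (1/3) / (5/18) = 6/5.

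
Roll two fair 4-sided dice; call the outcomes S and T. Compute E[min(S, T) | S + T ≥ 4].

27/13

P(S + T ≥ 4) = 13/16.
Summing min(S,T)·P(x,y) over outcomes with S + T ≥ 4 gives 27/16.
E[min(S, T) | S + T ≥ 4] = (27/16) / (13/16) = 27/13.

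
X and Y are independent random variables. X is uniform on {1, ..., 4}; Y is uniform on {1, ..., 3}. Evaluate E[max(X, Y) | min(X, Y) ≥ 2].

P(min(X, Y) ≥ 2) = 1/2.
Summing max(X,Y)·P(x,y) over outcomes with min(X, Y) ≥ 2 gives 19/12.
E[max(X, Y) | min(X, Y) ≥ 2] = (19/12) / (1/2) = 19/6.

19/6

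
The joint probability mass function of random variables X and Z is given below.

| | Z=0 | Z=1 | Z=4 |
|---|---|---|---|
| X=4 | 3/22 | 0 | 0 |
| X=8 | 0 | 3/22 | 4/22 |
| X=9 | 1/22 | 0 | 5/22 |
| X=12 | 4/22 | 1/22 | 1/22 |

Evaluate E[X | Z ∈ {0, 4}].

79/9

P(Z ∈ {0, 4}) = 9/11.
Σ X·P over the event = 4·(3/22) + 8·(4/22) + 9·(1/22) + 9·(5/22) + 12·(4/22) + 12·(1/22) = 79/11.
E[X | Z ∈ {0, 4}] = (79/11) / (9/11) = 79/9.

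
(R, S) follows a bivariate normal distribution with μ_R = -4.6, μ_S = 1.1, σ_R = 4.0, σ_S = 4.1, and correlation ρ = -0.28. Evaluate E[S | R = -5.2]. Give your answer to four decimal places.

1.2722

E[S | R=x] = μ_S + ρ(σ_S/σ_R)(x − μ_R) for jointly normal variables.
E[S | R=-5.2] = 1.1 + (-0.28)·(4.1/4.0)·(-5.2 − (-4.6)) = 1.1 + (-0.287)·(-0.6) = 1.2722.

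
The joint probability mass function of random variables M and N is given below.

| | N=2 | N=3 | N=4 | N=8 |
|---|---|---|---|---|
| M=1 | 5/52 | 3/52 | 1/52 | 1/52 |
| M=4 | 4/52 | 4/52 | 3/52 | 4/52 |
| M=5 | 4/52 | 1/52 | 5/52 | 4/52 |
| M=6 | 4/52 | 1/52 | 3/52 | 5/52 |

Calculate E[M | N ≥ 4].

123/26

P(N ≥ 4) = 1/2.
Σ M·P over the event = 1·(1/52) + 1·(1/52) + 4·(3/52) + 4·(4/52) + 5·(5/52) + 5·(4/52) + 6·(3/52) + 6·(5/52) = 123/52.
E[M | N ≥ 4] = (123/52) / (1/2) = 123/26.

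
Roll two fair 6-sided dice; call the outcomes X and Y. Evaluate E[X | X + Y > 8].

P(X + Y > 8) = 5/18.
Summing X·P(x,y) over outcomes with X + Y > 8 gives 25/18.
E[X | X + Y > 8] = (25/18) / (5/18) = 5.

5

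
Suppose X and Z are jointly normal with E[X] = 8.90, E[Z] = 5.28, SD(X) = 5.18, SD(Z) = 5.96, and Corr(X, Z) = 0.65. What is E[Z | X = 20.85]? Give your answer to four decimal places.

14.2171

The regression of Z on X has slope ρ·σ_Z/σ_X and passes through (μ_X, μ_Z).
E[Z | X=20.85] = 5.28 + (0.65)·(5.96/5.18)·(20.85 − (8.90)) = 5.28 + (0.747876)·(11.95) = 14.2171.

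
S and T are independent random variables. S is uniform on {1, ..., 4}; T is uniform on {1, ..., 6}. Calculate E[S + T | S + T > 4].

62/9

P(S + T > 4) = 3/4.
Summing (S+T)·P(x,y) over outcomes with S + T > 4 gives 31/6.
E[S + T | S + T > 4] = (31/6) / (3/4) = 62/9.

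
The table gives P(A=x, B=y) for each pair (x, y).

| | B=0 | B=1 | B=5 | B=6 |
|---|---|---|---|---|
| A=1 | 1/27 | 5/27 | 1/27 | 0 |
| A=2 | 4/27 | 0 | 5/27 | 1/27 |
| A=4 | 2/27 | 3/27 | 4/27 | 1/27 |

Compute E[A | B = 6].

P(B = 6) = 2/27.
Σ A·P over the event = 2·(1/27) + 4·(1/27) = 2/9.
E[A | B = 6] = (2/9) / (2/27) = 3.

3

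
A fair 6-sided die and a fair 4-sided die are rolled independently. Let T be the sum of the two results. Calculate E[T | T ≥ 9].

28/3

P(T ≥ 9) = 1/8.
Σ over the event: 9·1/12 + 10·1/24 = 7/6.
E[T | T ≥ 9] = (7/6) / (1/8) = 28/3.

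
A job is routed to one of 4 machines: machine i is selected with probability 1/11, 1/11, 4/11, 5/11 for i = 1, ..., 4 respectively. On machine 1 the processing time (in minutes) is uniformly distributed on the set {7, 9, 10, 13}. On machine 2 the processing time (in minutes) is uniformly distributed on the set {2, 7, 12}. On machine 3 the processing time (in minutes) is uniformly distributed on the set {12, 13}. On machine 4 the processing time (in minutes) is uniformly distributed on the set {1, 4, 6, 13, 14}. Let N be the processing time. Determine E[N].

419/44

E[N | machine 1] = (7+9+10+13)/4 = 39/4.
E[N | machine 2] = (2+7+12)/3 = 7.
E[N | machine 3] = (12+13)/2 = 25/2.
E[N | machine 4] = (1+4+6+13+14)/5 = 38/5.
E[N] = (1/11)·(39/4) + (1/11)·(7) + (4/11)·(25/2) + (5/11)·(38/5) = 419/44.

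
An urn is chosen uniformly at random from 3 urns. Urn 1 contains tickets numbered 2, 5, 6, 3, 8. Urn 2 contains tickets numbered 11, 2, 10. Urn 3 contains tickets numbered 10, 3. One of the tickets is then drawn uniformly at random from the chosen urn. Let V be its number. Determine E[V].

569/90

E[V | urn 1] = (2+5+6+3+8)/5 = 24/5.
E[V | urn 2] = (11+2+10)/3 = 23/3.
E[V | urn 3] = (10+3)/2 = 13/2.
E[V] = (1/3)·(24/5) + (1/3)·(23/3) + (1/3)·(13/2) = 569/90.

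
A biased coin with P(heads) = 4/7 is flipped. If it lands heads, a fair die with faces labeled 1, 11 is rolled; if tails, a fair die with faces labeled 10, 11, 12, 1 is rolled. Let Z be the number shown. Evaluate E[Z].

E[Z | heads] = (1+11)/2 = 6.
E[Z | tails] = (10+11+12+1)/4 = 17/2.
By the law of total expectation,
E[Z] = (4/7)·(6) + (3/7)·(17/2) = 99/14.

99/14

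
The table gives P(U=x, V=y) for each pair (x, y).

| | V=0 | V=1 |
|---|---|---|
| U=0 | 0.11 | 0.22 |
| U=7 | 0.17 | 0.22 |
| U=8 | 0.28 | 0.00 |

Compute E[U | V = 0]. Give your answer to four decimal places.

6.1250

P(V = 0) = 0.56.
Σ U·P over the event = 0·(0.11) + 7·(0.17) + 8·(0.28) = 3.43.
E[U | V = 0] = (3.43) / (0.56) = 6.1250.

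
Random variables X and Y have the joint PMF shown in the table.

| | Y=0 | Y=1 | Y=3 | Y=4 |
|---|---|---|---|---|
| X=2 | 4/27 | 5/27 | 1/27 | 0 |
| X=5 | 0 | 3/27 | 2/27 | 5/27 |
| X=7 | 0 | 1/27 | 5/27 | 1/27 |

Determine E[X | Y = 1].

32/9

P(Y = 1) = 1/3.
Σ X·P over the event = 2·(5/27) + 5·(3/27) + 7·(1/27) = 32/27.
E[X | Y = 1] = (32/27) / (1/3) = 32/9.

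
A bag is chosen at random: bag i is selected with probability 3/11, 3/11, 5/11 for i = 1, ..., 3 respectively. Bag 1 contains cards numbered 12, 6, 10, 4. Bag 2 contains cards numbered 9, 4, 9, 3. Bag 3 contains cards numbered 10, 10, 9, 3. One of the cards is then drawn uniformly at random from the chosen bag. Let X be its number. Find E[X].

331/44

E[X | bag 1] = (12+6+10+4)/4 = 8.
E[X | bag 2] = (9+4+9+3)/4 = 25/4.
E[X | bag 3] = (10+10+9+3)/4 = 8.
By the law of total expectation,
E[X] = (3/11)·(8) + (3/11)·(25/4) + (5/11)·(8) = 331/44.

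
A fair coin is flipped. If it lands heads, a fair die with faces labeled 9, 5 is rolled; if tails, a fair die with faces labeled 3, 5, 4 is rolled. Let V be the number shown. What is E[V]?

E[V | heads] = (9+5)/2 = 7.
E[V | tails] = (3+5+4)/3 = 4.
By the law of total expectation,
E[V] = (1/2)·(7) + (1/2)·(4) = 11/2.

11/2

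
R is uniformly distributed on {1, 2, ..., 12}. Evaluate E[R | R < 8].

Given R < 8, R is equally likely to be any of {1, 2, 3, 4, 5, 6, 7}.
E[R | R < 8] = (1 + 2 + 3 + 4 + 5 + 6 + 7) / 7 = 4.

4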